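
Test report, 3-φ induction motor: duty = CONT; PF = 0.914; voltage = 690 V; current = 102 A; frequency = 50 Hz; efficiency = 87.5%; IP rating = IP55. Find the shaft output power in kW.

P_in = √3·V·I·cosφ = 1.732 × 690 × 102 × 0.914 = 111415 W
P_out = η·P_in = 0.875 × 111415 = 97488 W

97.5 kW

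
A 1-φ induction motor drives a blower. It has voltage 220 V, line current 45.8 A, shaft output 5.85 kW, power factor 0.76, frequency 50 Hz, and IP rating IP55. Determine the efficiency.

P_out = 5.85 kW = 5850 W
P_in = V·I·cosφ = 220 × 45.8 × 0.76 = 7658 W
η = P_out / P_in = 5850 / 7658 = 0.764 = 76.4%

76.4 %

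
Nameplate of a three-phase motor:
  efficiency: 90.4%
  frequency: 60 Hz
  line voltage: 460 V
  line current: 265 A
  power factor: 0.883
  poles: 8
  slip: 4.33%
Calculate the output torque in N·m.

1870 N·m

P_in = √3·V·I·cosφ = 1.732 × 460 × 265 × 0.883 = 186428 W
P_out = η·P_in = 0.904 × 186428 = 168531 W
n_s = 120×60/8 = 900 rpm; n = 900×(1−0.0433) = 861 rpm
ω = 2π×861/60 = 90.16 rad/s
τ = P_out/ω = 168531/90.16 = 1870 N·m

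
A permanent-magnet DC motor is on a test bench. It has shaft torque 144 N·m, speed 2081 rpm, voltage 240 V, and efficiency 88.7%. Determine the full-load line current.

147 A

ω = 2π×2081/60 = 217.9 rad/s; P_out = τω = 144 × 217.9 = 31378 W
P_in = P_out / η = 31378 / 0.887 = 35375 W
I = P_in / V = 35375 / 240 = 147 A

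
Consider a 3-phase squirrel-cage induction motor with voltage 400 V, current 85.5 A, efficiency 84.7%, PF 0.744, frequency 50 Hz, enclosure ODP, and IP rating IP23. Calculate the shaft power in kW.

P_in = √3·V·I·cosφ = 1.732 × 400 × 85.5 × 0.744 = 44070 W
P_out = η·P_in = 0.847 × 44070 = 37327 W

37.3 kW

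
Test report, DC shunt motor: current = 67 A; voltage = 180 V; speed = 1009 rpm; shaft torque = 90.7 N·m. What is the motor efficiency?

79.5 %

ω = 2π × 1009/60 = 105.7 rad/s; P_out = τω = 90.7 × 105.7 = 9587 W
P_in = V·I = 180 × 67 = 12060 W
η = P_out / P_in = 9587 / 12060 = 0.795 = 79.5%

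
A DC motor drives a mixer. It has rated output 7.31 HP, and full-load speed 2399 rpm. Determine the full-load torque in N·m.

21.7 N·m

P_out = 7.31 × 746 = 5453 W
ω = 2π × 2399/60 = 251.2 rad/s
τ = P_out/ω = 5453/251.2 = 21.7 N·m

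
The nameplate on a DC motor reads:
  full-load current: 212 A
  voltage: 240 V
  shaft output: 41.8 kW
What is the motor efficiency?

P_out = 41.8 kW = 41800 W
P_in = V·I = 240 × 212 = 50880 W
η = P_out / P_in = 41800 / 50880 = 0.822 = 82.2%

82.2 %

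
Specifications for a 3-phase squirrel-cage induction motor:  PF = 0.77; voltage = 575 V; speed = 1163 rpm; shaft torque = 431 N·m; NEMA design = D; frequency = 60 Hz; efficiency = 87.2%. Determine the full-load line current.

78.5 A

ω = 2π×1163/60 = 121.8 rad/s; P_out = τω = 431 × 121.8 = 52496 W
P_in = P_out / η = 52496 / 0.872 = 60202 W
I_L = P_in / (√3·V_L·cosφ) = 60202 / (1.732 × 575 × 0.77) = 78.5 A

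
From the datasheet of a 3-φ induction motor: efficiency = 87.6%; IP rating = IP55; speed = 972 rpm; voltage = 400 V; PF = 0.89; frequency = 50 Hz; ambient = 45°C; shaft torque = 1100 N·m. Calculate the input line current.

ω = 2π×972/60 = 101.8 rad/s; P_out = τω = 1100 × 101.8 = 111980 W
P_in = P_out / η = 111980 / 0.876 = 127831 W
I_L = P_in / (√3·V_L·cosφ) = 127831 / (1.732 × 400 × 0.89) = 207 A

207 A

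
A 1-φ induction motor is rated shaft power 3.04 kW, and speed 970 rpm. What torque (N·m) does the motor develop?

ω = 2π × 970/60 = 101.6 rad/s
τ = P/ω = 3040/101.6 = 29.9 N·m

29.9 N·m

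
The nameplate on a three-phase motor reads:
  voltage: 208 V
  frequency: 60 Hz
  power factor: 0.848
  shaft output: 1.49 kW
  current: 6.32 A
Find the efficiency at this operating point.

P_out = 1.49 kW = 1490 W
P_in = √3·V_L·I_L·cosφ = 1.732 × 208 × 6.32 × 0.848 = 1931 W
η = P_out / P_in = 1490 / 1931 = 0.772 = 77.2%

77.2 %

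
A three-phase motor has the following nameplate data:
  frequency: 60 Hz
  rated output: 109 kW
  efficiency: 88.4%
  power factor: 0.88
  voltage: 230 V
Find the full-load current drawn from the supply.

P_out = 109 kW = 109000 W
P_in = P_out / η = 109000 / 0.884 = 123303 W
I_L = P_in / (√3·V_L·cosφ) = 123303 / (1.732 × 230 × 0.88) = 352 A

352 A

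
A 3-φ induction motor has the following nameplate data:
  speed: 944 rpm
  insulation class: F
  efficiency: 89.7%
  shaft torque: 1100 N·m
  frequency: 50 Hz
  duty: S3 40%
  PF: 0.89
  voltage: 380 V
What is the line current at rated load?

ω = 2π×944/60 = 98.86 rad/s; P_out = τω = 1100 × 98.86 = 108746 W
P_in = P_out / η = 108746 / 0.897 = 121233 W
I_L = P_in / (√3·V_L·cosφ) = 121233 / (1.732 × 380 × 0.89) = 207 A

207 A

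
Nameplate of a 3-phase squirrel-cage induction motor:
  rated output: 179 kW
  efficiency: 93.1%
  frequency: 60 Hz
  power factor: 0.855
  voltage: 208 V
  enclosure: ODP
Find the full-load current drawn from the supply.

624 A

P_out = 179 kW = 179000 W
P_in = P_out / η = 179000 / 0.931 = 192266 W
I_L = P_in / (√3·V_L·cosφ) = 192266 / (1.732 × 208 × 0.855) = 624 A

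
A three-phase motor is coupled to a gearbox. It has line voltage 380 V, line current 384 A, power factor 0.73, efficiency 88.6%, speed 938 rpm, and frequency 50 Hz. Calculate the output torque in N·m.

P_in = √3·V·I·cosφ = 1.732 × 380 × 384 × 0.73 = 184495 W
P_out = η·P_in = 0.886 × 184495 = 163463 W
n = 938 rpm
ω = 2π×938/60 = 98.23 rad/s
τ = P_out/ω = 163463/98.23 = 1660 N·m

1660 N·m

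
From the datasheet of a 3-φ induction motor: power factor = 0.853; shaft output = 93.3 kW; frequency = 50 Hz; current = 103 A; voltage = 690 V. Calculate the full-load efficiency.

P_out = 93.3 kW = 93300 W
P_in = √3·V_L·I_L·cosφ = 1.732 × 690 × 103 × 0.853 = 104999 W
η = P_out / P_in = 93300 / 104999 = 0.889 = 88.9%

88.9 %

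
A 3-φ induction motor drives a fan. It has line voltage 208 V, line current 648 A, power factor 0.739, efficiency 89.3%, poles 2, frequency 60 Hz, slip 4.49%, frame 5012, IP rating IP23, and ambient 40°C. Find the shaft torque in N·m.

P_in = √3·V·I·cosφ = 1.732 × 208 × 648 × 0.739 = 172517 W
P_out = η·P_in = 0.893 × 172517 = 154058 W
n_s = 120×60/2 = 3600 rpm; n = 3600×(1−0.0449) = 3438 rpm
ω = 2π×3438/60 = 360 rad/s
τ = P_out/ω = 154058/360 = 428 N·m

428 N·m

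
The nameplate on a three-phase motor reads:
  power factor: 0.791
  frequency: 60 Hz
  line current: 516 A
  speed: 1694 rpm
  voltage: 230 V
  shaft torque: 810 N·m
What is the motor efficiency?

88.4 %

ω = 2π × 1694/60 = 177.4 rad/s; P_out = τω = 810 × 177.4 = 143694 W
P_in = √3·V_L·I_L·cosφ = 1.732 × 230 × 516 × 0.791 = 162593 W
η = P_out / P_in = 143694 / 162593 = 0.884 = 88.4%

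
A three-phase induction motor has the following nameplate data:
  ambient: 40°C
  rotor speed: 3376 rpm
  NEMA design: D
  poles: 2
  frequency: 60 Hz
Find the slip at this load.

6.22 %

n_s = 120f/p = 120×60/2 = 3600 rpm
s = (n_s − n)/n_s = (3600 − 3376)/3600 = 0.0622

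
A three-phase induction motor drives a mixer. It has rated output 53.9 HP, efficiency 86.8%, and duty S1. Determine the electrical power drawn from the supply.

P_out = 53.9 × 746 = 40209 W
P_in = P_out/η = 40209/0.868 = 46324 W = 46.3 kW

46.3 kW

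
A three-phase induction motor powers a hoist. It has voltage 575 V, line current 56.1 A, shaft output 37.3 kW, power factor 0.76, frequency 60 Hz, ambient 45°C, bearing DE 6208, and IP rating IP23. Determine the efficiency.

P_out = 37.3 kW = 37300 W
P_in = √3·V_L·I_L·cosφ = 1.732 × 575 × 56.1 × 0.76 = 42461 W
η = P_out / P_in = 37300 / 42461 = 0.878 = 87.8%

87.8 %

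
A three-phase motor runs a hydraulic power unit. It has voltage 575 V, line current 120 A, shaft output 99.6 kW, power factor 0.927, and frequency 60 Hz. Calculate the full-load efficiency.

89.9 %

P_out = 99.6 kW = 99600 W
P_in = √3·V_L·I_L·cosφ = 1.732 × 575 × 120 × 0.927 = 110784 W
η = P_out / P_in = 99600 / 110784 = 0.899 = 89.9%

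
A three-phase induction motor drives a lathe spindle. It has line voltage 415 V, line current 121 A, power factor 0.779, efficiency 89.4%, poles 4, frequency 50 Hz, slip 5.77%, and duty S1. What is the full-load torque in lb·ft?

302 lb·ft

P_in = √3·V·I·cosφ = 1.732 × 415 × 121 × 0.779 = 67751 W
P_out = η·P_in = 0.894 × 67751 = 60569 W
n_s = 120×50/4 = 1500 rpm; n = 1500×(1−0.0577) = 1413 rpm
ω = 2π×1413/60 = 148 rad/s
τ = P_out/ω = 60569/148 = 409.3 N·m
In lb·ft: 409.3/1.356 = 302 lb·ft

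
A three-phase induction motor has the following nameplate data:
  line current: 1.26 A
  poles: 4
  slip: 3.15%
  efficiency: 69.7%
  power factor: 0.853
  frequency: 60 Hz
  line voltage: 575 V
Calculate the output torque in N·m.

4.09 N·m

P_in = √3·V·I·cosφ = 1.732 × 575 × 1.26 × 0.853 = 1070 W
P_out = η·P_in = 0.697 × 1070 = 746 W
n_s = 120×60/4 = 1800 rpm; n = 1800×(1−0.0315) = 1743 rpm
ω = 2π×1743/60 = 182.5 rad/s
τ = P_out/ω = 746/182.5 = 4.09 N·m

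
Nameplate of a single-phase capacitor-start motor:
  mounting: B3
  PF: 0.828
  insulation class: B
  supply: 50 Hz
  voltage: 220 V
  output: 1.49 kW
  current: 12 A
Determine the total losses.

696 W

P_in = V·I·cosφ = 220×12×0.828 = 2186 W
P_out = 1490 W
Losses = P_in − P_out = 2186 − 1490 = 696 W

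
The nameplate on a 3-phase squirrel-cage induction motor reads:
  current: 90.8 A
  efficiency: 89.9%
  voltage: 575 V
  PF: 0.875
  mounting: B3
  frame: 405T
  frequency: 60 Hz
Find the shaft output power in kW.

P_in = √3·V·I·cosφ = 1.732 × 575 × 90.8 × 0.875 = 79124 W
P_out = η·P_in = 0.899 × 79124 = 71132 W

71.1 kW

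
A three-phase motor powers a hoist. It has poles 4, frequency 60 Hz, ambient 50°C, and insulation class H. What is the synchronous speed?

1800 rpm

n_s = 120f/p = 120×60/4 = 1800 rpm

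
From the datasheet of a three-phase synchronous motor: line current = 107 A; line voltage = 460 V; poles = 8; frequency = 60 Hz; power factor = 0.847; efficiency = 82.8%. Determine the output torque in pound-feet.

P_in = √3·V·I·cosφ = 1.732 × 460 × 107 × 0.847 = 72206 W
P_out = η·P_in = 0.828 × 72206 = 59787 W
n = n_s = 120×60/8 = 900 rpm (synchronous)
ω = 2π×900/60 = 94.25 rad/s
τ = P_out/ω = 59787/94.25 = 634.3 N·m
In lb·ft: 634.3/1.356 = 468 lb·ft

468 lb·ft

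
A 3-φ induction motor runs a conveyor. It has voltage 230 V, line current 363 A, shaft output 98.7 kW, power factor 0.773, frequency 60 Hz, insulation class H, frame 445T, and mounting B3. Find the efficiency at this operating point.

P_out = 98.7 kW = 98700 W
P_in = √3·V_L·I_L·cosφ = 1.732 × 230 × 363 × 0.773 = 111779 W
η = P_out / P_in = 98700 / 111779 = 0.883 = 88.3%

88.3 %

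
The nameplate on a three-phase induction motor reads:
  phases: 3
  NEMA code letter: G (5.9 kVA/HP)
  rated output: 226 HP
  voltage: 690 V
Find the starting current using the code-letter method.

S_LR = 5.9 × 226 = 1333.4 kVA
I_LR = S_LR/(√3·V_L) = 1333400/(1.732×690) = 1120 A

1120 A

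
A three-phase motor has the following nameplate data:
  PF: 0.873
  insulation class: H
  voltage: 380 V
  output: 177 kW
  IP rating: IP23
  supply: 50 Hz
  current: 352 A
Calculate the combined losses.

P_in = √3·V·I·cosφ = 1.732×380×352×0.873 = 202250 W
P_out = 177000 W
Losses = P_in − P_out = 202250 − 177000 = 25250 W

25300 W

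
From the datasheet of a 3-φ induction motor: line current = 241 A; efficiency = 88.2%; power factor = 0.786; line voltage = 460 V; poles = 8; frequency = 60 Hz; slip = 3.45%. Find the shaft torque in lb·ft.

P_in = √3·V·I·cosφ = 1.732 × 460 × 241 × 0.786 = 150919 W
P_out = η·P_in = 0.882 × 150919 = 133111 W
n_s = 120×60/8 = 900 rpm; n = 900×(1−0.0345) = 869 rpm
ω = 2π×869/60 = 91 rad/s
τ = P_out/ω = 133111/91 = 1463 N·m
In lb·ft: 1463/1.356 = 1080 lb·ft

1080 lb·ft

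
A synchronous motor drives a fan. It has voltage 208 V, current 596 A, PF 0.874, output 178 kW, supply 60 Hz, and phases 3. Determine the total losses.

P_in = √3·V·I·cosφ = 1.732×208×596×0.874 = 187659 W
P_out = 178000 W
Losses = P_in − P_out = 187659 − 178000 = 9659 W

9660 W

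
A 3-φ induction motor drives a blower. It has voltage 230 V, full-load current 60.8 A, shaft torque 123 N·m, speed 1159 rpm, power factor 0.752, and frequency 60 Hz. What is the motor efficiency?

ω = 2π × 1159/60 = 121.4 rad/s; P_out = τω = 123 × 121.4 = 14932 W
P_in = √3·V_L·I_L·cosφ = 1.732 × 230 × 60.8 × 0.752 = 18214 W
η = P_out / P_in = 14932 / 18214 = 0.820 = 82.0%

82.0 %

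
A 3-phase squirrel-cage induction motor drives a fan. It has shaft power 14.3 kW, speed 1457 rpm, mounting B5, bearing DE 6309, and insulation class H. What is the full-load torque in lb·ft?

69.1 lb·ft

ω = 2π × 1457/60 = 152.6 rad/s
τ = P/ω = 14300/152.6 = 93.71 N·m
In lb·ft: 93.71/1.356 = 69.1 lb·ft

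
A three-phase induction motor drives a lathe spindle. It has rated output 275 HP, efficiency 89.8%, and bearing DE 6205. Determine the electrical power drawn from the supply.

P_out = 275 × 746 = 205150 W
P_in = P_out/η = 205150/0.898 = 228452 W = 228 kW

228 kW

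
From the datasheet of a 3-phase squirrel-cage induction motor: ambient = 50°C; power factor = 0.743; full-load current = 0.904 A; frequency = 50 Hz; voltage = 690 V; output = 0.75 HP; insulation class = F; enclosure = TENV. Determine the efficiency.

P_out = 0.75 × 746 = 560 W
P_in = √3·V_L·I_L·cosφ = 1.732 × 690 × 0.904 × 0.743 = 803 W
η = P_out / P_in = 560 / 803 = 0.697 = 69.7%

69.7 %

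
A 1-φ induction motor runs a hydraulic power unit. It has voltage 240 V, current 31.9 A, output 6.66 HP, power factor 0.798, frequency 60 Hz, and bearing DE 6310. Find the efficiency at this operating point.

81.3 %

P_out = 6.66 × 746 = 4968 W
P_in = V·I·cosφ = 240 × 31.9 × 0.798 = 6109 W
η = P_out / P_in = 4968 / 6109 = 0.813 = 81.3%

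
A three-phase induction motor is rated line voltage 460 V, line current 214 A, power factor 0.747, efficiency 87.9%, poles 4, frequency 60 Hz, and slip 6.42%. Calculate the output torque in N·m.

P_in = √3·V·I·cosφ = 1.732 × 460 × 214 × 0.747 = 127362 W
P_out = η·P_in = 0.879 × 127362 = 111951 W
n_s = 120×60/4 = 1800 rpm; n = 1800×(1−0.0642) = 1684 rpm
ω = 2π×1684/60 = 176.3 rad/s
τ = P_out/ω = 111951/176.3 = 635 N·m

635 N·m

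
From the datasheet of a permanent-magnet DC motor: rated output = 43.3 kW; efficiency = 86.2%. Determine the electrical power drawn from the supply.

50.2 kW

P_out = 43300 W
P_in = P_out/η = 43300/0.862 = 50232 W = 50.2 kW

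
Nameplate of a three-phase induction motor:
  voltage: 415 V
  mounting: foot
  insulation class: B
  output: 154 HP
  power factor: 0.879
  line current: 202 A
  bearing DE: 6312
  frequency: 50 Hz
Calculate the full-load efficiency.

90.0 %

P_out = 154 × 746 = 114884 W
P_in = √3·V_L·I_L·cosφ = 1.732 × 415 × 202 × 0.879 = 127625 W
η = P_out / P_in = 114884 / 127625 = 0.900 = 90.0%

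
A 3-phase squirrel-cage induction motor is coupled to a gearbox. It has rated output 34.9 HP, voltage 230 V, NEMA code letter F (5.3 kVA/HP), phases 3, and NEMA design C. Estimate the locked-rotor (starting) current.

464 A

S_LR = 5.3 × 34.9 = 184.97 kVA
I_LR = S_LR/(√3·V_L) = 184970/(1.732×230) = 464 A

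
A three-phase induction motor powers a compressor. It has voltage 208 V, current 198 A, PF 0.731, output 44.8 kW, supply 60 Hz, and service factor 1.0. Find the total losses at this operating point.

P_in = √3·V·I·cosφ = 1.732×208×198×0.731 = 52143 W
P_out = 44800 W
Losses = P_in − P_out = 52143 − 44800 = 7343 W

7340 W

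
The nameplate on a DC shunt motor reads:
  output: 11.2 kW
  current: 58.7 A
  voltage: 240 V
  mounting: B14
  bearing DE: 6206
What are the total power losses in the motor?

2.89 kW

P_in = V·I = 240×58.7 = 14088 W
P_out = 11200 W
Losses = P_in − P_out = 14088 − 11200 = 2888 W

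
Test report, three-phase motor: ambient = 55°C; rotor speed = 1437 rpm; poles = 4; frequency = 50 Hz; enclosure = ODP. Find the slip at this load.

4.20 %

n_s = 120f/p = 120×50/4 = 1500 rpm
s = (n_s − n)/n_s = (1500 − 1437)/1500 = 0.0420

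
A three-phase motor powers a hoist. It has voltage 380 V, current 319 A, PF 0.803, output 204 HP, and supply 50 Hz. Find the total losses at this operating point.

P_in = √3·V·I·cosφ = 1.732×380×319×0.803 = 168592 W
P_out = 204×746 = 152184 W
Losses = P_in − P_out = 168592 − 152184 = 16408 W

16400 W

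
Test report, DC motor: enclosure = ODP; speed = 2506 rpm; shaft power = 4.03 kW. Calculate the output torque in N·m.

15.4 N·m

ω = 2π × 2506/60 = 262.4 rad/s
τ = P/ω = 4030/262.4 = 15.4 N·m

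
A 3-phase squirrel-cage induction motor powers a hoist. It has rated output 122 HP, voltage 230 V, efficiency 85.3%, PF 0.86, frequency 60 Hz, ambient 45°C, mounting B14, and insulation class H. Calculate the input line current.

P_out = 122 × 746 = 91012 W
P_in = P_out / η = 91012 / 0.853 = 106696 W
I_L = P_in / (√3·V_L·cosφ) = 106696 / (1.732 × 230 × 0.86) = 311 A

311 A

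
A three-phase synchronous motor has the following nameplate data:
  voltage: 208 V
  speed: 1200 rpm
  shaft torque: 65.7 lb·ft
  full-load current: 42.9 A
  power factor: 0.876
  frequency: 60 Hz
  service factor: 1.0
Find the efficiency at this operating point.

82.7 %

τ = 65.7 lb·ft × 1.356 = 89.09 N·m
ω = 2π × 1200/60 = 125.7 rad/s; P_out = τω = 89.09 × 125.7 = 11199 W
P_in = √3·V_L·I_L·cosφ = 1.732 × 208 × 42.9 × 0.876 = 13539 W
η = P_out / P_in = 11199 / 13539 = 0.827 = 82.7%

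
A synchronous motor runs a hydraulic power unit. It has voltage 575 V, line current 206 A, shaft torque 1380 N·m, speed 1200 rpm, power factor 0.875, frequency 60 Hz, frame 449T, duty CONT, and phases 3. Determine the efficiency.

ω = 2π × 1200/60 = 125.7 rad/s; P_out = τω = 1380 × 125.7 = 173466 W
P_in = √3·V_L·I_L·cosφ = 1.732 × 575 × 206 × 0.875 = 179511 W
η = P_out / P_in = 173466 / 179511 = 0.966 = 96.6%

96.6 %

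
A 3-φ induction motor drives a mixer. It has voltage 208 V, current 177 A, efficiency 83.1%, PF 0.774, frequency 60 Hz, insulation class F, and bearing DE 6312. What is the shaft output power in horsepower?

P_in = √3·V·I·cosφ = 1.732 × 208 × 177 × 0.774 = 49354 W
P_out = η·P_in = 0.831 × 49354 = 41013 W
= 41013/746 = 55 HP

55 HP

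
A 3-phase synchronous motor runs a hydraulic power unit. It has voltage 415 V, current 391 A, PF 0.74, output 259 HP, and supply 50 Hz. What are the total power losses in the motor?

P_in = √3·V·I·cosφ = 1.732×415×391×0.74 = 207972 W
P_out = 259×746 = 193214 W
Losses = P_in − P_out = 207972 − 193214 = 14758 W

14800 W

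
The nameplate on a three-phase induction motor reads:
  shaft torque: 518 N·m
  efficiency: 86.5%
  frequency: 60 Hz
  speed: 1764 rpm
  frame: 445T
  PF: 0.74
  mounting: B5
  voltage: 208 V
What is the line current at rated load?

ω = 2π×1764/60 = 184.7 rad/s; P_out = τω = 518 × 184.7 = 95675 W
P_in = P_out / η = 95675 / 0.865 = 110607 W
I_L = P_in / (√3·V_L·cosφ) = 110607 / (1.732 × 208 × 0.74) = 415 A

415 A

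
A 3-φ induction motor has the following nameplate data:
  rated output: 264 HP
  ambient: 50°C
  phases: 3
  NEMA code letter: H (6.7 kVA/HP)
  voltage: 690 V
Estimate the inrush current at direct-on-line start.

1480 A

S_LR = 6.7 × 264 = 1768.8 kVA
I_LR = S_LR/(√3·V_L) = 1768800/(1.732×690) = 1480 A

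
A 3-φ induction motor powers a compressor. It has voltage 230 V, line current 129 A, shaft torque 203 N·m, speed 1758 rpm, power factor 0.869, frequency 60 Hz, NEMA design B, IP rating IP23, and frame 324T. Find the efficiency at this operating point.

83.7 %

ω = 2π × 1758/60 = 184.1 rad/s; P_out = τω = 203 × 184.1 = 37372 W
P_in = √3·V_L·I_L·cosφ = 1.732 × 230 × 129 × 0.869 = 44657 W
η = P_out / P_in = 37372 / 44657 = 0.837 = 83.7%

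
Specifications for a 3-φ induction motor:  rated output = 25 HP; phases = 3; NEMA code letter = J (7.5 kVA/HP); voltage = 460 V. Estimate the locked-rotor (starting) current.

235 A

S_LR = 7.5 × 25 = 187.5 kVA
I_LR = S_LR/(√3·V_L) = 187500/(1.732×460) = 235 A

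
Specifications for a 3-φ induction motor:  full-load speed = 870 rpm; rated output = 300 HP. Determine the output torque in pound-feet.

P_out = 300 × 746 = 223800 W
ω = 2π × 870/60 = 91.11 rad/s
τ = P_out/ω = 223800/91.11 = 2456 N·m
In lb·ft: 2456/1.356 = 1810 lb·ft

1810 lb·ft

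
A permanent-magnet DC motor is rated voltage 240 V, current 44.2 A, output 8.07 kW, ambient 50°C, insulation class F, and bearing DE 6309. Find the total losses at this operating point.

P_in = V·I = 240×44.2 = 10608 W
P_out = 8070 W
Losses = P_in − P_out = 10608 − 8070 = 2538 W

2.54 kW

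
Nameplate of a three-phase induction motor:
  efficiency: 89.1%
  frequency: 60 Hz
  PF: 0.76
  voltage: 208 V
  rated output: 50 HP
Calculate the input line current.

P_out = 50 × 746 = 37300 W
P_in = P_out / η = 37300 / 0.891 = 41863 W
I_L = P_in / (√3·V_L·cosφ) = 41863 / (1.732 × 208 × 0.76) = 153 A

153 A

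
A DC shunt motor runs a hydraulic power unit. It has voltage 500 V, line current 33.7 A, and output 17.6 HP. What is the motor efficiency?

77.9 %

P_out = 17.6 × 746 = 13130 W
P_in = V·I = 500 × 33.7 = 16850 W
η = P_out / P_in = 13130 / 16850 = 0.779 = 77.9%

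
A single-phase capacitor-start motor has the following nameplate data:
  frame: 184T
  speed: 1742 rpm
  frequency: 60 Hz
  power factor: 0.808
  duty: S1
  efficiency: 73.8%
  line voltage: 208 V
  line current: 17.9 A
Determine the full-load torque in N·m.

12.2 N·m

P_in = V·I·cosφ = 208 × 17.9 × 0.808 = 3008 W
P_out = η·P_in = 0.738 × 3008 = 2220 W
n = 1742 rpm
ω = 2π×1742/60 = 182.4 rad/s
τ = P_out/ω = 2220/182.4 = 12.2 N·m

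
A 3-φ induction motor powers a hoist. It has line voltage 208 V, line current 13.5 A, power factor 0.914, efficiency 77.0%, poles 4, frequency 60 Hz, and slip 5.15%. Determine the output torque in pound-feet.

P_in = √3·V·I·cosφ = 1.732 × 208 × 13.5 × 0.914 = 4445 W
P_out = η·P_in = 0.77 × 4445 = 3423 W
n_s = 120×60/4 = 1800 rpm; n = 1800×(1−0.0515) = 1707 rpm
ω = 2π×1707/60 = 178.8 rad/s
τ = P_out/ω = 3423/178.8 = 19.14 N·m
In lb·ft: 19.14/1.356 = 14.1 lb·ft

14.1 lb·ft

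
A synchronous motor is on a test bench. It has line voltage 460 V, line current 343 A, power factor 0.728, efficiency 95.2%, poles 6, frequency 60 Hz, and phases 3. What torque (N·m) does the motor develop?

P_in = √3·V·I·cosφ = 1.732 × 460 × 343 × 0.728 = 198944 W
P_out = η·P_in = 0.952 × 198944 = 189395 W
n = n_s = 120×60/6 = 1200 rpm (synchronous)
ω = 2π×1200/60 = 125.7 rad/s
τ = P_out/ω = 189395/125.7 = 1510 N·m

1510 N·m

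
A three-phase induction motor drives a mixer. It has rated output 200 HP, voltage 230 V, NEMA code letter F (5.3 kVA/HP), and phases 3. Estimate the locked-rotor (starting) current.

2660 A

S_LR = 5.3 × 200 = 1060 kVA
I_LR = S_LR/(√3·V_L) = 1060000/(1.732×230) = 2660 A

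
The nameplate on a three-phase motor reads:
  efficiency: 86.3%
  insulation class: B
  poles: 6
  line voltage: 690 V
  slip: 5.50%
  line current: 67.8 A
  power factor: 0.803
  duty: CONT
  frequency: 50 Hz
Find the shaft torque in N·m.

567 N·m

P_in = √3·V·I·cosφ = 1.732 × 690 × 67.8 × 0.803 = 65064 W
P_out = η·P_in = 0.863 × 65064 = 56150 W
n_s = 120×50/6 = 1000 rpm; n = 1000×(1−0.055) = 945 rpm
ω = 2π×945/60 = 98.96 rad/s
τ = P_out/ω = 56150/98.96 = 567 N·m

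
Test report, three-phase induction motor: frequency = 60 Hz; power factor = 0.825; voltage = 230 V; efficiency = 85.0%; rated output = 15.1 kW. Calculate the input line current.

54.1 A

P_out = 15.1 kW = 15100 W
P_in = P_out / η = 15100 / 0.850 = 17765 W
I_L = P_in / (√3·V_L·cosφ) = 17765 / (1.732 × 230 × 0.825) = 54.1 A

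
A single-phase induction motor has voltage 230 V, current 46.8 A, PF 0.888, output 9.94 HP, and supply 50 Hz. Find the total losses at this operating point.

P_in = V·I·cosφ = 230×46.8×0.888 = 9558 W
P_out = 9.94×746 = 7415 W
Losses = P_in − P_out = 9558 − 7415 = 2143 W

2140 W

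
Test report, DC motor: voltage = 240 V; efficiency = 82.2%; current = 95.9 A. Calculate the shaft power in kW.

P_in = V·I = 240 × 95.9 = 23016 W
P_out = η·P_in = 0.822 × 23016 = 18919 W

18.9 kW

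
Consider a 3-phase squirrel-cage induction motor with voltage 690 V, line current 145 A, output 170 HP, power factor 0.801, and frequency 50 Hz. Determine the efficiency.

91.4 %

P_out = 170 × 746 = 126820 W
P_in = √3·V_L·I_L·cosφ = 1.732 × 690 × 145 × 0.801 = 138803 W
η = P_out / P_in = 126820 / 138803 = 0.914 = 91.4%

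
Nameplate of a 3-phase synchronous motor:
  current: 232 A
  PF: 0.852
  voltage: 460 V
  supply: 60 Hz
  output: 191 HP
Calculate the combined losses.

15000 W

P_in = √3·V·I·cosφ = 1.732×460×232×0.852 = 157483 W
P_out = 191×746 = 142486 W
Losses = P_in − P_out = 157483 − 142486 = 14997 W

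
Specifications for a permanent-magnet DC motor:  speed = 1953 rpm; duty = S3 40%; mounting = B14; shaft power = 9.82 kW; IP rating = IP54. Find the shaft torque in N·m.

48 N·m

ω = 2π × 1953/60 = 204.5 rad/s
τ = P/ω = 9820/204.5 = 48 N·m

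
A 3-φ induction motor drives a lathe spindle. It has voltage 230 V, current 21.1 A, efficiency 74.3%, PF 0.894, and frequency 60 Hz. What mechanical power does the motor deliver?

P_in = √3·V·I·cosφ = 1.732 × 230 × 21.1 × 0.894 = 7514 W
P_out = η·P_in = 0.743 × 7514 = 5583 W

5.58 kW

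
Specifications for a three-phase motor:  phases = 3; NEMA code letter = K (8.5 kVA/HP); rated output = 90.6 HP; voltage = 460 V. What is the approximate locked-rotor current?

967 A

S_LR = 8.5 × 90.6 = 770.1 kVA
I_LR = S_LR/(√3·V_L) = 770100/(1.732×460) = 967 A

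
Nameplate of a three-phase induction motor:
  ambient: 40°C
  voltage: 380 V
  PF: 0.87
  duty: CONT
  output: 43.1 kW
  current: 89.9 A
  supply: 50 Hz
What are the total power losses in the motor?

8.38 kW

P_in = √3·V·I·cosφ = 1.732×380×89.9×0.87 = 51477 W
P_out = 43100 W
Losses = P_in − P_out = 51477 − 43100 = 8377 W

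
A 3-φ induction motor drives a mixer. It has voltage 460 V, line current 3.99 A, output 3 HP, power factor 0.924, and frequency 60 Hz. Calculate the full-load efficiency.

76.2 %

P_out = 3 × 746 = 2238 W
P_in = √3·V_L·I_L·cosφ = 1.732 × 460 × 3.99 × 0.924 = 2937 W
η = P_out / P_in = 2238 / 2937 = 0.762 = 76.2%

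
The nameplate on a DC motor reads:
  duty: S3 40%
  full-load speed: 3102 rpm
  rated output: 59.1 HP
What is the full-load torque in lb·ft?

P_out = 59.1 × 746 = 44089 W
ω = 2π × 3102/60 = 324.8 rad/s
τ = P_out/ω = 44089/324.8 = 135.7 N·m
In lb·ft: 135.7/1.356 = 100 lb·ft

100 lb·ft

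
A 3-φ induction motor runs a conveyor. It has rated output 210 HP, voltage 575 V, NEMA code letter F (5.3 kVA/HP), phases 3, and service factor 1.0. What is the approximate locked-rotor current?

S_LR = 5.3 × 210 = 1113 kVA
I_LR = S_LR/(√3·V_L) = 1113000/(1.732×575) = 1120 A

1120 A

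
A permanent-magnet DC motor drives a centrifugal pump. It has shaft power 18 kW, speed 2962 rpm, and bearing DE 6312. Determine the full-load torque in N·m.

ω = 2π × 2962/60 = 310.2 rad/s
τ = P/ω = 18000/310.2 = 58 N·m

58 N·m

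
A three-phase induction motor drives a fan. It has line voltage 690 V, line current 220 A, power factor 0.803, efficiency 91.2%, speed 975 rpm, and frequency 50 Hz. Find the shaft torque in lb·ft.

P_in = √3·V·I·cosφ = 1.732 × 690 × 220 × 0.803 = 211123 W
P_out = η·P_in = 0.912 × 211123 = 192544 W
n = 975 rpm
ω = 2π×975/60 = 102.1 rad/s
τ = P_out/ω = 192544/102.1 = 1886 N·m
In lb·ft: 1886/1.356 = 1390 lb·ft

1390 lb·ft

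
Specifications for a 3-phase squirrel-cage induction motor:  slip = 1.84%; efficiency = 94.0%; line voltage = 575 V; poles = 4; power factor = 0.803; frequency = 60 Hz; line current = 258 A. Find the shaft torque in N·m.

1050 N·m

P_in = √3·V·I·cosφ = 1.732 × 575 × 258 × 0.803 = 206325 W
P_out = η·P_in = 0.94 × 206325 = 193946 W
n_s = 120×60/4 = 1800 rpm; n = 1800×(1−0.0184) = 1767 rpm
ω = 2π×1767/60 = 185 rad/s
τ = P_out/ω = 193946/185 = 1050 N·m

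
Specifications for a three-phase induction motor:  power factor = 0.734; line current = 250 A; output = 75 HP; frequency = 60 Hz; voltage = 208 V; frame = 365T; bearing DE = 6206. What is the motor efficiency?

P_out = 75 × 746 = 55950 W
P_in = √3·V_L·I_L·cosφ = 1.732 × 208 × 250 × 0.734 = 66107 W
η = P_out / P_in = 55950 / 66107 = 0.846 = 84.6%

84.6 %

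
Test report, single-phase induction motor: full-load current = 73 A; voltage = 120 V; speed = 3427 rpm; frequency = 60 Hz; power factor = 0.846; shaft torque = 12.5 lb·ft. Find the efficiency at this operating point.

82.1 %

τ = 12.5 lb·ft × 1.356 = 16.95 N·m
ω = 2π × 3427/60 = 358.9 rad/s; P_out = τω = 16.95 × 358.9 = 6083 W
P_in = V·I·cosφ = 120 × 73 × 0.846 = 7411 W
η = P_out / P_in = 6083 / 7411 = 0.821 = 82.1%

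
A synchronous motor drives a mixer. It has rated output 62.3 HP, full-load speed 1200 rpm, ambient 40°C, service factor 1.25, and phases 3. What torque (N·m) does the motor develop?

P_out = 62.3 × 746 = 46476 W
ω = 2π × 1200/60 = 125.7 rad/s
τ = P_out/ω = 46476/125.7 = 370 N·m

370 N·m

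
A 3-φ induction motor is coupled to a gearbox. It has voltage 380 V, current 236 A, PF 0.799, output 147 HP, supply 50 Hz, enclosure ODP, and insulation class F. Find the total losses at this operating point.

14.4 kW

P_in = √3·V·I·cosφ = 1.732×380×236×0.799 = 124105 W
P_out = 147×746 = 109662 W
Losses = P_in − P_out = 124105 − 109662 = 14443 W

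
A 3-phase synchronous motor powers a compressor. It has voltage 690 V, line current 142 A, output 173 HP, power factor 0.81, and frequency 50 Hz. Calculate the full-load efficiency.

93.9 %

P_out = 173 × 746 = 129058 W
P_in = √3·V_L·I_L·cosφ = 1.732 × 690 × 142 × 0.81 = 137458 W
η = P_out / P_in = 129058 / 137458 = 0.939 = 93.9%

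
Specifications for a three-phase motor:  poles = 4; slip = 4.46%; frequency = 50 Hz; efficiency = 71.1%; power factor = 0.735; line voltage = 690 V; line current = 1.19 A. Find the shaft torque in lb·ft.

P_in = √3·V·I·cosφ = 1.732 × 690 × 1.19 × 0.735 = 1045 W
P_out = η·P_in = 0.711 × 1045 = 743 W
n_s = 120×50/4 = 1500 rpm; n = 1500×(1−0.0446) = 1433 rpm
ω = 2π×1433/60 = 150.1 rad/s
τ = P_out/ω = 743/150.1 = 4.95 N·m
In lb·ft: 4.95/1.356 = 3.65 lb·ft

3.65 lb·ft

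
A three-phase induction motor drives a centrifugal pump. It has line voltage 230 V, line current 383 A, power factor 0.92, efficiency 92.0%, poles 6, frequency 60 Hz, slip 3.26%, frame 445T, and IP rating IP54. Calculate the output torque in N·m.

1060 N·m

P_in = √3·V·I·cosφ = 1.732 × 230 × 383 × 0.92 = 140366 W
P_out = η·P_in = 0.92 × 140366 = 129137 W
n_s = 120×60/6 = 1200 rpm; n = 1200×(1−0.0326) = 1161 rpm
ω = 2π×1161/60 = 121.6 rad/s
τ = P_out/ω = 129137/121.6 = 1060 N·m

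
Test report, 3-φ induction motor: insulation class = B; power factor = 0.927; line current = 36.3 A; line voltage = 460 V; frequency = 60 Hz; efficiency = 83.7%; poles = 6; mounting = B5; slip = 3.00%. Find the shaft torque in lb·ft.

136 lb·ft

P_in = √3·V·I·cosφ = 1.732 × 460 × 36.3 × 0.927 = 26810 W
P_out = η·P_in = 0.837 × 26810 = 22440 W
n_s = 120×60/6 = 1200 rpm; n = 1200×(1−0.03) = 1164 rpm
ω = 2π×1164/60 = 121.9 rad/s
τ = P_out/ω = 22440/121.9 = 184.1 N·m
In lb·ft: 184.1/1.356 = 136 lb·ft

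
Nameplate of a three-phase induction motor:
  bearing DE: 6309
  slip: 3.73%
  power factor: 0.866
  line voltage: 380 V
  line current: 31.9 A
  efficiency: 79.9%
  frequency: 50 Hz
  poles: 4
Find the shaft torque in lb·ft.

P_in = √3·V·I·cosφ = 1.732 × 380 × 31.9 × 0.866 = 18182 W
P_out = η·P_in = 0.799 × 18182 = 14527 W
n_s = 120×50/4 = 1500 rpm; n = 1500×(1−0.0373) = 1444 rpm
ω = 2π×1444/60 = 151.2 rad/s
τ = P_out/ω = 14527/151.2 = 96.08 N·m
In lb·ft: 96.08/1.356 = 70.9 lb·ft

70.9 lb·ft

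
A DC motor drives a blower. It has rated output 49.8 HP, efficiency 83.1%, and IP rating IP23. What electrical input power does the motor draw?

44.7 kW

P_out = 49.8 × 746 = 37151 W
P_in = P_out/η = 37151/0.831 = 44706 W = 44.7 kW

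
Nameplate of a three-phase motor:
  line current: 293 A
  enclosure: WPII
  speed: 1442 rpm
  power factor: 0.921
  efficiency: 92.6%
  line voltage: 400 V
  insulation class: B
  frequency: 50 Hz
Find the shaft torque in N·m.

P_in = √3·V·I·cosφ = 1.732 × 400 × 293 × 0.921 = 186954 W
P_out = η·P_in = 0.926 × 186954 = 173119 W
n = 1442 rpm
ω = 2π×1442/60 = 151 rad/s
τ = P_out/ω = 173119/151 = 1150 N·m

1150 N·m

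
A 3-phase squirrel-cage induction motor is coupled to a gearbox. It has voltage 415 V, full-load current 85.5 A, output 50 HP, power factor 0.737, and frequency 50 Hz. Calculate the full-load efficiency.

82.4 %

P_out = 50 × 746 = 37300 W
P_in = √3·V_L·I_L·cosφ = 1.732 × 415 × 85.5 × 0.737 = 45293 W
η = P_out / P_in = 37300 / 45293 = 0.824 = 82.4%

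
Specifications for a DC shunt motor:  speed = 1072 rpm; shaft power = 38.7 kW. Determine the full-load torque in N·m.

345 N·m

ω = 2π × 1072/60 = 112.3 rad/s
τ = P/ω = 38700/112.3 = 345 N·m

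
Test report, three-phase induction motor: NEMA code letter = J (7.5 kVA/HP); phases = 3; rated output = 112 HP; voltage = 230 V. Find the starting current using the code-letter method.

2110 A

S_LR = 7.5 × 112 = 840 kVA
I_LR = S_LR/(√3·V_L) = 840000/(1.732×230) = 2110 A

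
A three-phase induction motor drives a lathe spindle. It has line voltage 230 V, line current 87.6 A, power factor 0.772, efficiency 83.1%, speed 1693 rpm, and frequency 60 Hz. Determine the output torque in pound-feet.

93.1 lb·ft

P_in = √3·V·I·cosφ = 1.732 × 230 × 87.6 × 0.772 = 26940 W
P_out = η·P_in = 0.831 × 26940 = 22387 W
n = 1693 rpm
ω = 2π×1693/60 = 177.3 rad/s
τ = P_out/ω = 22387/177.3 = 126.3 N·m
In lb·ft: 126.3/1.356 = 93.1 lb·ft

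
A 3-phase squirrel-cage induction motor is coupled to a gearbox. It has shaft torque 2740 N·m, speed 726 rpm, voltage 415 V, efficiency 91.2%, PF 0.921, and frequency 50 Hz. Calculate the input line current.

345 A

ω = 2π×726/60 = 76.03 rad/s; P_out = τω = 2740 × 76.03 = 208322 W
P_in = P_out / η = 208322 / 0.912 = 228423 W
I_L = P_in / (√3·V_L·cosφ) = 228423 / (1.732 × 415 × 0.921) = 345 A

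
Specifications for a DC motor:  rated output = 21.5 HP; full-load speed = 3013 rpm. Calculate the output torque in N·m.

P_out = 21.5 × 746 = 16039 W
ω = 2π × 3013/60 = 315.5 rad/s
τ = P_out/ω = 16039/315.5 = 50.8 N·m

50.8 N·m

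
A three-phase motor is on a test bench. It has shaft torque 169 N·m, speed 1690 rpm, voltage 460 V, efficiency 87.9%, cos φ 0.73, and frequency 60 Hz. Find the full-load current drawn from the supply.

58.5 A

ω = 2π×1690/60 = 177 rad/s; P_out = τω = 169 × 177 = 29913 W
P_in = P_out / η = 29913 / 0.879 = 34031 W
I_L = P_in / (√3·V_L·cosφ) = 34031 / (1.732 × 460 × 0.73) = 58.5 A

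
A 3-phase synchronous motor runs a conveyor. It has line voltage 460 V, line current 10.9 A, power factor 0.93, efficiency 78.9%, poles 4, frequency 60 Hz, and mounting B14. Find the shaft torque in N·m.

33.8 N·m

P_in = √3·V·I·cosφ = 1.732 × 460 × 10.9 × 0.93 = 8076 W
P_out = η·P_in = 0.789 × 8076 = 6372 W
n = n_s = 120×60/4 = 1800 rpm (synchronous)
ω = 2π×1800/60 = 188.5 rad/s
τ = P_out/ω = 6372/188.5 = 33.8 N·m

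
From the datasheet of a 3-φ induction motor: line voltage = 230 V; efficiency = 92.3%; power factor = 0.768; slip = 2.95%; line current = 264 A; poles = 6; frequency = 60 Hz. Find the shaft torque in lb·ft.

P_in = √3·V·I·cosφ = 1.732 × 230 × 264 × 0.768 = 80768 W
P_out = η·P_in = 0.923 × 80768 = 74549 W
n_s = 120×60/6 = 1200 rpm; n = 1200×(1−0.0295) = 1165 rpm
ω = 2π×1165/60 = 122 rad/s
τ = P_out/ω = 74549/122 = 611.1 N·m
In lb·ft: 611.1/1.356 = 451 lb·ft

451 lb·ft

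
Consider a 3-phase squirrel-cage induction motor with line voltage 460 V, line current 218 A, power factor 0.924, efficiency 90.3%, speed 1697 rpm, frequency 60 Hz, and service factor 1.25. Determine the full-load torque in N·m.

P_in = √3·V·I·cosφ = 1.732 × 460 × 218 × 0.924 = 160485 W
P_out = η·P_in = 0.903 × 160485 = 144918 W
n = 1697 rpm
ω = 2π×1697/60 = 177.7 rad/s
τ = P_out/ω = 144918/177.7 = 816 N·m

816 N·m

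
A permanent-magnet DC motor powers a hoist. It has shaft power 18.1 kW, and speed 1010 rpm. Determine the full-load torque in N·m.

171 N·m

ω = 2π × 1010/60 = 105.8 rad/s
τ = P/ω = 18100/105.8 = 171 N·m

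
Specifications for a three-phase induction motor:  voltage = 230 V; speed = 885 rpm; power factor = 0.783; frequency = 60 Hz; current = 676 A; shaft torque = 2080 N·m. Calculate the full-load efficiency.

91.4 %

ω = 2π × 885/60 = 92.68 rad/s; P_out = τω = 2080 × 92.68 = 192774 W
P_in = √3·V_L·I_L·cosφ = 1.732 × 230 × 676 × 0.783 = 210855 W
η = P_out / P_in = 192774 / 210855 = 0.914 = 91.4%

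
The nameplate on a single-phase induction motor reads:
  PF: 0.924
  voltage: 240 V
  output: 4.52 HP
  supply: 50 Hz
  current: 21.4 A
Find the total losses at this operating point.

1370 W

P_in = V·I·cosφ = 240×21.4×0.924 = 4746 W
P_out = 4.52×746 = 3372 W
Losses = P_in − P_out = 4746 − 3372 = 1374 W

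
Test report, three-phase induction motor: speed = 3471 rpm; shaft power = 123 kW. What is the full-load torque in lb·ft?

250 lb·ft

ω = 2π × 3471/60 = 363.5 rad/s
τ = P/ω = 123000/363.5 = 338.4 N·m
In lb·ft: 338.4/1.356 = 250 lb·ft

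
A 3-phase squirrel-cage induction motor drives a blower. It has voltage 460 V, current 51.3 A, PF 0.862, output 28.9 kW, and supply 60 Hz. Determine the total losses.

P_in = √3·V·I·cosφ = 1.732×460×51.3×0.862 = 35231 W
P_out = 28900 W
Losses = P_in − P_out = 35231 − 28900 = 6331 W

6330 W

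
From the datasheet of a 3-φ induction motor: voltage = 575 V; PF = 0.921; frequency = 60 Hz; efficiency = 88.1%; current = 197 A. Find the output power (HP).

P_in = √3·V·I·cosφ = 1.732 × 575 × 197 × 0.921 = 180693 W
P_out = η·P_in = 0.881 × 180693 = 159191 W
= 159191/746 = 213 HP

213 HP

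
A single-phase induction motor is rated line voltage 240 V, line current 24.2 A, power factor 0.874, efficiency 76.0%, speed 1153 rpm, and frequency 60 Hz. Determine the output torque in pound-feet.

23.6 lb·ft

P_in = V·I·cosφ = 240 × 24.2 × 0.874 = 5076 W
P_out = η·P_in = 0.76 × 5076 = 3858 W
n = 1153 rpm
ω = 2π×1153/60 = 120.7 rad/s
τ = P_out/ω = 3858/120.7 = 31.96 N·m
In lb·ft: 31.96/1.356 = 23.6 lb·ft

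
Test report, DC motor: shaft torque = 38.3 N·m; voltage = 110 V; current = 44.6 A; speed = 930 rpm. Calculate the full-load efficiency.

ω = 2π × 930/60 = 97.39 rad/s; P_out = τω = 38.3 × 97.39 = 3730 W
P_in = V·I = 110 × 44.6 = 4906 W
η = P_out / P_in = 3730 / 4906 = 0.760 = 76.0%

76.0 %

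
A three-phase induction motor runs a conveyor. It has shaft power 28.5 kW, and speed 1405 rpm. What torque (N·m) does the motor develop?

194 N·m

ω = 2π × 1405/60 = 147.1 rad/s
τ = P/ω = 28500/147.1 = 194 N·m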